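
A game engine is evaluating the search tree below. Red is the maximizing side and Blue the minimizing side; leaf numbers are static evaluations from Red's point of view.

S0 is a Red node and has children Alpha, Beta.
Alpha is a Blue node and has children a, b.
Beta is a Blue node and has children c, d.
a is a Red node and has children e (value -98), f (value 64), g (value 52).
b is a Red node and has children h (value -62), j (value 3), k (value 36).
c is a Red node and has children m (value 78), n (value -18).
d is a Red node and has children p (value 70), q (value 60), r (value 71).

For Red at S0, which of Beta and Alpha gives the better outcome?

Beta

c (Red): max(78, -18) = 78
d (Red): max(70, 60, 71) = 71
Beta (Blue): min(78, 71) = 71
a (Red): max(-98, 64, 52) = 64
b (Red): max(-62, 3, 36) = 36
Alpha (Blue): min(64, 36) = 36
Red prefers the higher value; Beta=71, Alpha=36. Beta is better since 71 > 36.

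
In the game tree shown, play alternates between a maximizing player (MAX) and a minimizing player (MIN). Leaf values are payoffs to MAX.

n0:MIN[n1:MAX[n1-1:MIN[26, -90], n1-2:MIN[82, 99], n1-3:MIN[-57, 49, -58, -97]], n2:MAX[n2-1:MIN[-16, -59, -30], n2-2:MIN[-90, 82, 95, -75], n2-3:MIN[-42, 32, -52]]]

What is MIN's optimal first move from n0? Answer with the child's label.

n2

n1-1 (MIN): min(26, -90) = -90
n1-2 (MIN): min(82, 99) = 82
n1-3 (MIN): min(-57, 49, -58, -97) = -97
n1 (MAX): max(-90, 82, -97) = 82
n2-1 (MIN): min(-16, -59, -30) = -59
n2-2 (MIN): min(-90, 82, 95, -75) = -90
n2-3 (MIN): min(-42, 32, -52) = -52
n2 (MAX): max(-59, -90, -52) = -52
n0 (MIN): min(82, -52) = -52
MIN at n0 wants the lowest of {n1=82, n2=-52}, so chooses n2.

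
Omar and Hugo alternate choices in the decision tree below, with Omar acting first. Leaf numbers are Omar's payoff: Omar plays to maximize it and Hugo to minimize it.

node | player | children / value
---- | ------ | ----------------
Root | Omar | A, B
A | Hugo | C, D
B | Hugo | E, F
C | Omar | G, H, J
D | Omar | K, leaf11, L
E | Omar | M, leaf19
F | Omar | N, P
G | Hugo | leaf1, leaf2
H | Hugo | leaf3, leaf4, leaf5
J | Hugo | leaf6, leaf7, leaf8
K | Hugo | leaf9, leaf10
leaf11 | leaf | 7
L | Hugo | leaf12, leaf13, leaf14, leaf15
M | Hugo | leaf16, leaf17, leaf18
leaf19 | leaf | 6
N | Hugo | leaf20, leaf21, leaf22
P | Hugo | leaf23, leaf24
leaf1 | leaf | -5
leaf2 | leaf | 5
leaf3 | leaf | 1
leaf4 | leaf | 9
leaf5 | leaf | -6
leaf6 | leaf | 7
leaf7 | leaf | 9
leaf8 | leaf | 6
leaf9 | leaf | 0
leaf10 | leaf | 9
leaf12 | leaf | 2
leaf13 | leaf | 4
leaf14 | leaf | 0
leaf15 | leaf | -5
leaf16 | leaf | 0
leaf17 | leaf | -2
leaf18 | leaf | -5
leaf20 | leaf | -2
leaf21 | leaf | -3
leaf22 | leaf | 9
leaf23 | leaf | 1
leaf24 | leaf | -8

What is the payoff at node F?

N (Hugo): min(-2, -3, 9) = -3
P (Hugo): min(1, -8) = -8
F (Omar): max(-3, -8) = -3

-3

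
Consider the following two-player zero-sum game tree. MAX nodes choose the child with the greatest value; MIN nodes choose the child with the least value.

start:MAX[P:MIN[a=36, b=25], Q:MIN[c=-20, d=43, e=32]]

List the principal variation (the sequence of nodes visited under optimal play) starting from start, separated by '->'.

start -> P -> b

P (MIN): min(36, 25) = 25
Q (MIN): min(-20, 43, 32) = -20
start (MAX): max(25, -20) = 25
At start, MAX picks P (highest: 25).
At P, MIN picks b (lowest: 25).
Terminal value 25.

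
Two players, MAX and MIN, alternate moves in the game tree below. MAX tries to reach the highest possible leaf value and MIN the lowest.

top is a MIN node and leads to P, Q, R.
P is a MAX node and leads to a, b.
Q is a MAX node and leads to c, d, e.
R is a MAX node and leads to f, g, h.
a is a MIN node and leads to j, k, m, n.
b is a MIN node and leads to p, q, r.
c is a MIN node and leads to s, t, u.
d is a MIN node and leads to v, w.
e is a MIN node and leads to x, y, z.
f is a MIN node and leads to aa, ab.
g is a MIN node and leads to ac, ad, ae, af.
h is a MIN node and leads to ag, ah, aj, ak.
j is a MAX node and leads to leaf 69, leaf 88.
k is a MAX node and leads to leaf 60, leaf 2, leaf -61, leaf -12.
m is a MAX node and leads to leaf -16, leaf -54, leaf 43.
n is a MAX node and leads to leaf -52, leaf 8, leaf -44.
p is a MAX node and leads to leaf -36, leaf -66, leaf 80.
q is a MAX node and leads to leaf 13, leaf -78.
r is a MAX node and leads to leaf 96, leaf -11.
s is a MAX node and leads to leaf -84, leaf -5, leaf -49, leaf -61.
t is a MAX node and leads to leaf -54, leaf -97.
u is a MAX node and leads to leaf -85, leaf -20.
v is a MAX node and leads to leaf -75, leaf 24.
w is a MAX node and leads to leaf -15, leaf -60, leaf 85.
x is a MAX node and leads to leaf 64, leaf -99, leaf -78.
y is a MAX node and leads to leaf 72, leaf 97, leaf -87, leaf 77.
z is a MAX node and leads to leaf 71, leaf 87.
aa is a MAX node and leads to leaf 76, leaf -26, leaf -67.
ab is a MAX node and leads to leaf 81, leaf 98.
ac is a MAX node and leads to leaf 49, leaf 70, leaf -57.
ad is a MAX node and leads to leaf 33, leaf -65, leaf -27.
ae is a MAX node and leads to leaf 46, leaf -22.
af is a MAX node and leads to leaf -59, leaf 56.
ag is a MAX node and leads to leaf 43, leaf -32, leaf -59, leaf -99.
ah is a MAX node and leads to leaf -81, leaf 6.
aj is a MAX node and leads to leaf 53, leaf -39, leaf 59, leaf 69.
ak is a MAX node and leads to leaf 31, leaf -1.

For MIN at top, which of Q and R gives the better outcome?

s (MAX): max(-84, -5, -49, -61) = -5
t (MAX): max(-54, -97) = -54
u (MAX): max(-85, -20) = -20
c (MIN): min(-5, -54, -20) = -54
v (MAX): max(-75, 24) = 24
w (MAX): max(-15, -60, 85) = 85
d (MIN): min(24, 85) = 24
x (MAX): max(64, -99, -78) = 64
y (MAX): max(72, 97, -87, 77) = 97
z (MAX): max(71, 87) = 87
e (MIN): min(64, 97, 87) = 64
Q (MAX): max(-54, 24, 64) = 64
aa (MAX): max(76, -26, -67) = 76
ab (MAX): max(81, 98) = 98
f (MIN): min(76, 98) = 76
ac (MAX): max(49, 70, -57) = 70
ad (MAX): max(33, -65, -27) = 33
ae (MAX): max(46, -22) = 46
af (MAX): max(-59, 56) = 56
g (MIN): min(70, 33, 46, 56) = 33
ag (MAX): max(43, -32, -59, -99) = 43
ah (MAX): max(-81, 6) = 6
aj (MAX): max(53, -39, 59, 69) = 69
ak (MAX): max(31, -1) = 31
h (MIN): min(43, 6, 69, 31) = 6
R (MAX): max(76, 33, 6) = 76
MIN prefers the lower value; Q=64, R=76. Q is better since 64 < 76.

Q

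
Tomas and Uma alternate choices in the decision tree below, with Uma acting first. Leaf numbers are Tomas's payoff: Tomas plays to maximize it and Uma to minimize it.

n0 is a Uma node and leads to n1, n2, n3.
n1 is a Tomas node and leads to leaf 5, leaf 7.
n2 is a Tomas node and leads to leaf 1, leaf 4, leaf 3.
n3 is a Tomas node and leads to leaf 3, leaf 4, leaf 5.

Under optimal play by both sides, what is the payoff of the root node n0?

n1 (Tomas): max(5, 7) = 7
n2 (Tomas): max(1, 4, 3) = 4
n3 (Tomas): max(3, 4, 5) = 5
n0 (Uma): min(7, 4, 5) = 4

4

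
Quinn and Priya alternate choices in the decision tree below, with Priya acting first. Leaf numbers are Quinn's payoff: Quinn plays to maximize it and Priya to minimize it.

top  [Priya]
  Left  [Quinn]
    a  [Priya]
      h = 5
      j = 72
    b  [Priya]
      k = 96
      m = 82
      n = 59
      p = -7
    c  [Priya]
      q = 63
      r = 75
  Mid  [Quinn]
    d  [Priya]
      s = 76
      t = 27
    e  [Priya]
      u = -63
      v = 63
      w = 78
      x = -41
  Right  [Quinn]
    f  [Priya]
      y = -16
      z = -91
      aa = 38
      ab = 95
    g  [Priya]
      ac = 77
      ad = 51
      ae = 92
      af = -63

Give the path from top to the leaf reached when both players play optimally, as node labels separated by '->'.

a (Priya): min(5, 72) = 5
b (Priya): min(96, 82, 59, -7) = -7
c (Priya): min(63, 75) = 63
Left (Quinn): max(5, -7, 63) = 63
d (Priya): min(76, 27) = 27
e (Priya): min(-63, 63, 78, -41) = -63
Mid (Quinn): max(27, -63) = 27
f (Priya): min(-16, -91, 38, 95) = -91
g (Priya): min(77, 51, 92, -63) = -63
Right (Quinn): max(-91, -63) = -63
top (Priya): min(63, 27, -63) = -63
At top, Priya picks Right (lowest: -63).
At Right, Quinn picks g (highest: -63).
At g, Priya picks af (lowest: -63).
Terminal value -63.

top -> Right -> g -> af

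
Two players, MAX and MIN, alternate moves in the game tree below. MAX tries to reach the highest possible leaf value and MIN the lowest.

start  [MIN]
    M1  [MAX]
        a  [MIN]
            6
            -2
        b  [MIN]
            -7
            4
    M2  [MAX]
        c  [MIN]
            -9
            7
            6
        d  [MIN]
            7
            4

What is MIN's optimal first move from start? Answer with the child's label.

a (MIN): min(6, -2) = -2
b (MIN): min(-7, 4) = -7
M1 (MAX): max(-2, -7) = -2
c (MIN): min(-9, 7, 6) = -9
d (MIN): min(7, 4) = 4
M2 (MAX): max(-9, 4) = 4
start (MIN): min(-2, 4) = -2
MIN at start wants the lowest of {M1=-2, M2=4}, so chooses M1.

M1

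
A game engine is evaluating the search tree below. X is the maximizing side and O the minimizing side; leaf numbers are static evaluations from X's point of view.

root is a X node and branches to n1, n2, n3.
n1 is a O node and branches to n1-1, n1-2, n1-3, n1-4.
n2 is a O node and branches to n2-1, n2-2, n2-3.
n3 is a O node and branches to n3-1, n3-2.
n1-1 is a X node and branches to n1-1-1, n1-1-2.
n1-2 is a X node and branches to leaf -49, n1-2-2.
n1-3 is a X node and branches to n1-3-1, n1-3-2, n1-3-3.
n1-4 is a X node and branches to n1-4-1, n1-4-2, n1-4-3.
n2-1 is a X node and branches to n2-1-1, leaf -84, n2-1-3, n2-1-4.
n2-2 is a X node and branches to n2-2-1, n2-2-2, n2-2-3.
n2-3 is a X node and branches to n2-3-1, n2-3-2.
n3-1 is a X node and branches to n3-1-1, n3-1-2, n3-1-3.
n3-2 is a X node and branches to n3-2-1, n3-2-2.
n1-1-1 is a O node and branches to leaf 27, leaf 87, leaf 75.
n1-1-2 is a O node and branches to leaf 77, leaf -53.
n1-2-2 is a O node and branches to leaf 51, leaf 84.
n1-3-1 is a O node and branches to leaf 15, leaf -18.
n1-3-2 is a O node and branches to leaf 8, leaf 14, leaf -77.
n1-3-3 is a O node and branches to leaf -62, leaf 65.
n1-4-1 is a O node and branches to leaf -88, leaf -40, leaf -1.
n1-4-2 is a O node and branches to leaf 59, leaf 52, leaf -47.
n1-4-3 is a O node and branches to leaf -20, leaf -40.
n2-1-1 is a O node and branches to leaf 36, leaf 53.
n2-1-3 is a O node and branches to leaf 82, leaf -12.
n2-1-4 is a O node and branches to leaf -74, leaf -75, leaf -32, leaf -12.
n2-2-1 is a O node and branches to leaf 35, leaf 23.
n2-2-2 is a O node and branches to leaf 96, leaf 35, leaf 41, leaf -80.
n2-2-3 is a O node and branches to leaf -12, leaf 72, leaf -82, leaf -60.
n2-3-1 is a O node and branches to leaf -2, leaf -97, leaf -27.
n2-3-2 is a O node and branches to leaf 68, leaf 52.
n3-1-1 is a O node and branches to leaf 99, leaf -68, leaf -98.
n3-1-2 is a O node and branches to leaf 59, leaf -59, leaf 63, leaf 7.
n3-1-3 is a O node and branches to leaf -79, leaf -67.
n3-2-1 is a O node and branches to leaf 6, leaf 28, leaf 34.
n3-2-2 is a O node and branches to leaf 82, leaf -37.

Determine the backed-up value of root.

23

n1-1-1 (O): min(27, 87, 75) = 27
n1-1-2 (O): min(77, -53) = -53
n1-1 (X): max(27, -53) = 27
n1-2-2 (O): min(51, 84) = 51
n1-2 (X): max(-49, 51) = 51
n1-3-1 (O): min(15, -18) = -18
n1-3-2 (O): min(8, 14, -77) = -77
n1-3-3 (O): min(-62, 65) = -62
n1-3 (X): max(-18, -77, -62) = -18
n1-4-1 (O): min(-88, -40, -1) = -88
n1-4-2 (O): min(59, 52, -47) = -47
n1-4-3 (O): min(-20, -40) = -40
n1-4 (X): max(-88, -47, -40) = -40
n1 (O): min(27, 51, -18, -40) = -40
n2-1-1 (O): min(36, 53) = 36
n2-1-3 (O): min(82, -12) = -12
n2-1-4 (O): min(-74, -75, -32, -12) = -75
n2-1 (X): max(36, -84, -12, -75) = 36
n2-2-1 (O): min(35, 23) = 23
n2-2-2 (O): min(96, 35, 41, -80) = -80
n2-2-3 (O): min(-12, 72, -82, -60) = -82
n2-2 (X): max(23, -80, -82) = 23
n2-3-1 (O): min(-2, -97, -27) = -97
n2-3-2 (O): min(68, 52) = 52
n2-3 (X): max(-97, 52) = 52
n2 (O): min(36, 23, 52) = 23
n3-1-1 (O): min(99, -68, -98) = -98
n3-1-2 (O): min(59, -59, 63, 7) = -59
n3-1-3 (O): min(-79, -67) = -79
n3-1 (X): max(-98, -59, -79) = -59
n3-2-1 (O): min(6, 28, 34) = 6
n3-2-2 (O): min(82, -37) = -37
n3-2 (X): max(6, -37) = 6
n3 (O): min(-59, 6) = -59
root (X): max(-40, 23, -59) = 23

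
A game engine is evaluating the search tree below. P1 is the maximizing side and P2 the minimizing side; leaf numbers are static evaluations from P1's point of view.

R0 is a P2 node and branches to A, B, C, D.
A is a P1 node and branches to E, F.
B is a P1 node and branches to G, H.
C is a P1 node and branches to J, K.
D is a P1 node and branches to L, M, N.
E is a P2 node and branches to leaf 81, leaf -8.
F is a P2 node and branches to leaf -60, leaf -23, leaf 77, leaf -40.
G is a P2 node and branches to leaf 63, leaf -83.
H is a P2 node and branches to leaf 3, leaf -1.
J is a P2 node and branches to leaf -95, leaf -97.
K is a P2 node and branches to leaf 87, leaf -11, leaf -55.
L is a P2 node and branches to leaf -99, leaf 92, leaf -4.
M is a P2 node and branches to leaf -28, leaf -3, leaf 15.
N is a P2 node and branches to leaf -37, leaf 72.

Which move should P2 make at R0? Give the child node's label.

E (P2): min(81, -8) = -8
F (P2): min(-60, -23, 77, -40) = -60
A (P1): max(-8, -60) = -8
G (P2): min(63, -83) = -83
H (P2): min(3, -1) = -1
B (P1): max(-83, -1) = -1
J (P2): min(-95, -97) = -97
K (P2): min(87, -11, -55) = -55
C (P1): max(-97, -55) = -55
L (P2): min(-99, 92, -4) = -99
M (P2): min(-28, -3, 15) = -28
N (P2): min(-37, 72) = -37
D (P1): max(-99, -28, -37) = -28
R0 (P2): min(-8, -1, -55, -28) = -55
P2 at R0 wants the lowest of {A=-8, B=-1, C=-55, D=-28}, so chooses C.

C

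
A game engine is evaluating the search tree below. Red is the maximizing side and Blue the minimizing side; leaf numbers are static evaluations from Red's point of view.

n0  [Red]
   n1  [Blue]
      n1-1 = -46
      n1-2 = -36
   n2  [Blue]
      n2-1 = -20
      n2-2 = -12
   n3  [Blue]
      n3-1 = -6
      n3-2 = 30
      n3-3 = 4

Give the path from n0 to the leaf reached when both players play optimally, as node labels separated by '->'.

n1 (Blue): min(-46, -36) = -46
n2 (Blue): min(-20, -12) = -20
n3 (Blue): min(-6, 30, 4) = -6
n0 (Red): max(-46, -20, -6) = -6
At n0, Red picks n3 (highest: -6).
At n3, Blue picks n3-1 (lowest: -6).
Terminal value -6.

n0 -> n3 -> n3-1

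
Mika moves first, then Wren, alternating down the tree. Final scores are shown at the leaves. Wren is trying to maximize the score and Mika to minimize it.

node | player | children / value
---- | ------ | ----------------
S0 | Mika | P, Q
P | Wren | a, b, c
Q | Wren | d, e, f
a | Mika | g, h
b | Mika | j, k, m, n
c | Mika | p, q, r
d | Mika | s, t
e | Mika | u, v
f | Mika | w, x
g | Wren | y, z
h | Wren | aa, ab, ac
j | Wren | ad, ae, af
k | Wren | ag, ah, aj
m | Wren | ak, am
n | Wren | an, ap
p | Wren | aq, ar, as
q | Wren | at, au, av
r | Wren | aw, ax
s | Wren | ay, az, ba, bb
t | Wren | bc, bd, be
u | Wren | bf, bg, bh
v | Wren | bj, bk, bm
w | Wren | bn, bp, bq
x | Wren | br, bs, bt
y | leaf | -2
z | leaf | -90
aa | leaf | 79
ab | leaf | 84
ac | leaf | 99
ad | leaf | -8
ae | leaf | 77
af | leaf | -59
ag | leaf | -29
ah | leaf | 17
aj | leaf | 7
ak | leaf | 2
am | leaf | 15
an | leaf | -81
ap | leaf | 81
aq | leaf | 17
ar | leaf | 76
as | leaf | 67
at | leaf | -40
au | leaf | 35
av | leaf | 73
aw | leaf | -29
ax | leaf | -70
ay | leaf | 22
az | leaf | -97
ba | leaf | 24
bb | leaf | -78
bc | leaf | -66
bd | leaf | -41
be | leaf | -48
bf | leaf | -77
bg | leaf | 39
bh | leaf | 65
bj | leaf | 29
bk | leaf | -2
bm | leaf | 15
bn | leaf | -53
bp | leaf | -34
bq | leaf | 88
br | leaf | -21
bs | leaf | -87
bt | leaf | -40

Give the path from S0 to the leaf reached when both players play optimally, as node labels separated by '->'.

g (Wren): max(-2, -90) = -2
h (Wren): max(79, 84, 99) = 99
a (Mika): min(-2, 99) = -2
j (Wren): max(-8, 77, -59) = 77
k (Wren): max(-29, 17, 7) = 17
m (Wren): max(2, 15) = 15
n (Wren): max(-81, 81) = 81
b (Mika): min(77, 17, 15, 81) = 15
p (Wren): max(17, 76, 67) = 76
q (Wren): max(-40, 35, 73) = 73
r (Wren): max(-29, -70) = -29
c (Mika): min(76, 73, -29) = -29
P (Wren): max(-2, 15, -29) = 15
s (Wren): max(22, -97, 24, -78) = 24
t (Wren): max(-66, -41, -48) = -41
d (Mika): min(24, -41) = -41
u (Wren): max(-77, 39, 65) = 65
v (Wren): max(29, -2, 15) = 29
e (Mika): min(65, 29) = 29
w (Wren): max(-53, -34, 88) = 88
x (Wren): max(-21, -87, -40) = -21
f (Mika): min(88, -21) = -21
Q (Wren): max(-41, 29, -21) = 29
S0 (Mika): min(15, 29) = 15
At S0, Mika picks P (lowest: 15).
At P, Wren picks b (highest: 15).
At b, Mika picks m (lowest: 15).
At m, Wren picks am (highest: 15).
Terminal value 15.

S0 -> P -> b -> m -> am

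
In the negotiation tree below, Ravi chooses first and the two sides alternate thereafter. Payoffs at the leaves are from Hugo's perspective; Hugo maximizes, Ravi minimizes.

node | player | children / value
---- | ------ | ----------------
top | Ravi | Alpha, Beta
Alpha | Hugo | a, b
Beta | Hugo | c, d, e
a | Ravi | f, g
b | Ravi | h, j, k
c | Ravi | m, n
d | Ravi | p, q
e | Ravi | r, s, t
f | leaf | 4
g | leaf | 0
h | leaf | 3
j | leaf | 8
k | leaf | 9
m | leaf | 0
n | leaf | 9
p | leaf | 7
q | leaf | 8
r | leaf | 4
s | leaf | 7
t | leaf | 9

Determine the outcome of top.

a (Ravi): min(4, 0) = 0
b (Ravi): min(3, 8, 9) = 3
Alpha (Hugo): max(0, 3) = 3
c (Ravi): min(0, 9) = 0
d (Ravi): min(7, 8) = 7
e (Ravi): min(4, 7, 9) = 4
Beta (Hugo): max(0, 7, 4) = 7
top (Ravi): min(3, 7) = 3

3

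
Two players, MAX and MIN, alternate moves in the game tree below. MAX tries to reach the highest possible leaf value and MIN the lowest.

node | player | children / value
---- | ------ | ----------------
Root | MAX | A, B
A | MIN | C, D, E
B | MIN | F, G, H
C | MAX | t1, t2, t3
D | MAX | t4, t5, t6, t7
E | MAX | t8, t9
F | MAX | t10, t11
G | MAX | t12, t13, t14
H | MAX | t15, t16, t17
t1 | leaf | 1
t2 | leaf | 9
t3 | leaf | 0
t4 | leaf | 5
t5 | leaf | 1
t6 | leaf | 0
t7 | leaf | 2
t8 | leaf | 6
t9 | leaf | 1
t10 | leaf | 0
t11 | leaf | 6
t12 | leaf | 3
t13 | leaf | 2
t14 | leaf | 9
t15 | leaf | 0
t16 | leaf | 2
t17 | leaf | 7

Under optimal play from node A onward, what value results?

C (MAX): max(1, 9, 0) = 9
D (MAX): max(5, 1, 0, 2) = 5
E (MAX): max(6, 1) = 6
A (MIN): min(9, 5, 6) = 5

5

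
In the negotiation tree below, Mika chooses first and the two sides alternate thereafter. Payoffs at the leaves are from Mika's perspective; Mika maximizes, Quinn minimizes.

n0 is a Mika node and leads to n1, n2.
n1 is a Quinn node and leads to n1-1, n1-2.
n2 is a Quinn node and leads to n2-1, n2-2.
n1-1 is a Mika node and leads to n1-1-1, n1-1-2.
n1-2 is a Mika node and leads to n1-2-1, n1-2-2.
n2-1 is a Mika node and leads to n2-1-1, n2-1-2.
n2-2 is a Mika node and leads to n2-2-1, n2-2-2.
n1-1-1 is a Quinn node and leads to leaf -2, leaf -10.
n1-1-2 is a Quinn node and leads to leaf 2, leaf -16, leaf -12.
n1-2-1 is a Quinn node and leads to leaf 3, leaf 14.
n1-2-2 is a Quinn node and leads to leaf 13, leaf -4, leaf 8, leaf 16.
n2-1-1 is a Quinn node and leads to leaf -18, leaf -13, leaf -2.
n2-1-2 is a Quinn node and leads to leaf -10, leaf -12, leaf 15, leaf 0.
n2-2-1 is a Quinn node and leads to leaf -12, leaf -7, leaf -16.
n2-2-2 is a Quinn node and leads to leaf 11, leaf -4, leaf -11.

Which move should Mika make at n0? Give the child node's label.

n1

n1-1-1 (Quinn): min(-2, -10) = -10
n1-1-2 (Quinn): min(2, -16, -12) = -16
n1-1 (Mika): max(-10, -16) = -10
n1-2-1 (Quinn): min(3, 14) = 3
n1-2-2 (Quinn): min(13, -4, 8, 16) = -4
n1-2 (Mika): max(3, -4) = 3
n1 (Quinn): min(-10, 3) = -10
n2-1-1 (Quinn): min(-18, -13, -2) = -18
n2-1-2 (Quinn): min(-10, -12, 15, 0) = -12
n2-1 (Mika): max(-18, -12) = -12
n2-2-1 (Quinn): min(-12, -7, -16) = -16
n2-2-2 (Quinn): min(11, -4, -11) = -11
n2-2 (Mika): max(-16, -11) = -11
n2 (Quinn): min(-12, -11) = -12
n0 (Mika): max(-10, -12) = -10
Mika at n0 wants the highest of {n1=-10, n2=-12}, so chooses n1.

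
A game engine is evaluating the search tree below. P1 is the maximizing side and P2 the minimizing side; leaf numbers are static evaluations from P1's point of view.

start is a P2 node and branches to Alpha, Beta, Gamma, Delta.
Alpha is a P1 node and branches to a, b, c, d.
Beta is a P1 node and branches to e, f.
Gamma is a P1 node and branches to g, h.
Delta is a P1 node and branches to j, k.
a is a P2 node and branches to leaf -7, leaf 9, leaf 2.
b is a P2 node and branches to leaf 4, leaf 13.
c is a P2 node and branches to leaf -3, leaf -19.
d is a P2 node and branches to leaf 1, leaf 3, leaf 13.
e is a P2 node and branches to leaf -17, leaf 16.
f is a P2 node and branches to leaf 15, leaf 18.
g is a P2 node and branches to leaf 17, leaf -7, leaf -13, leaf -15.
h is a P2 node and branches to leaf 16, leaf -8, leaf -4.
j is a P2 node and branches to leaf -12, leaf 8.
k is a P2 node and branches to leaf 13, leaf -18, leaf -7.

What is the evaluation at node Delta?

-12

j (P2): min(-12, 8) = -12
k (P2): min(13, -18, -7) = -18
Delta (P1): max(-12, -18) = -12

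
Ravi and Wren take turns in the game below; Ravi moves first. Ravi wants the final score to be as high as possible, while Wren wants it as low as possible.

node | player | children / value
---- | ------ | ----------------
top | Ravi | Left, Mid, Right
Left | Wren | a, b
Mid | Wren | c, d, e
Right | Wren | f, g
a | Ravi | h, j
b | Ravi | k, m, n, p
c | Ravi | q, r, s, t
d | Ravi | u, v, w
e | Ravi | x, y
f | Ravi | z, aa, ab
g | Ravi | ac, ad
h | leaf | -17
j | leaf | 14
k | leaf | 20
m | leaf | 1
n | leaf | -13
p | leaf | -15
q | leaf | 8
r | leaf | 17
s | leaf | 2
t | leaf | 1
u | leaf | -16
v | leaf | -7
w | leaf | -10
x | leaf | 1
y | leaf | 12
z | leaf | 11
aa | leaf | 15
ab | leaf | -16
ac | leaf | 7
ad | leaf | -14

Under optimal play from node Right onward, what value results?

7

f (Ravi): max(11, 15, -16) = 15
g (Ravi): max(7, -14) = 7
Right (Wren): min(15, 7) = 7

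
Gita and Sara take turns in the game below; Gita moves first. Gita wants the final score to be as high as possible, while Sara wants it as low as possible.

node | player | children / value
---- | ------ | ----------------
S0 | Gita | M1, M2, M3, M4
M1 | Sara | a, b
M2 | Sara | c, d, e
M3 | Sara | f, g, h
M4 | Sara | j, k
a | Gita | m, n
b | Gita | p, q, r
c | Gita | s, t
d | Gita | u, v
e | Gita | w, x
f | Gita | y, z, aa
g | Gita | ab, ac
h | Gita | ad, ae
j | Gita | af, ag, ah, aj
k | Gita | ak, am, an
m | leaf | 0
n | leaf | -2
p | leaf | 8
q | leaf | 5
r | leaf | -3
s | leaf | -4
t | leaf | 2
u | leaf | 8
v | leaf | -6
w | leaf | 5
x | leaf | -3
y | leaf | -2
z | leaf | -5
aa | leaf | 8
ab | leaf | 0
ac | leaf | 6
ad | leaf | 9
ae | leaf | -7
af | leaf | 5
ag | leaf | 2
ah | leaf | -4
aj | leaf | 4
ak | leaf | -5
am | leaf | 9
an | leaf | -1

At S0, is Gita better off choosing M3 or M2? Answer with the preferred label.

f (Gita): max(-2, -5, 8) = 8
g (Gita): max(0, 6) = 6
h (Gita): max(9, -7) = 9
M3 (Sara): min(8, 6, 9) = 6
c (Gita): max(-4, 2) = 2
d (Gita): max(8, -6) = 8
e (Gita): max(5, -3) = 5
M2 (Sara): min(2, 8, 5) = 2
Gita prefers the higher value; M3=6, M2=2. M3 is better since 6 > 2.

M3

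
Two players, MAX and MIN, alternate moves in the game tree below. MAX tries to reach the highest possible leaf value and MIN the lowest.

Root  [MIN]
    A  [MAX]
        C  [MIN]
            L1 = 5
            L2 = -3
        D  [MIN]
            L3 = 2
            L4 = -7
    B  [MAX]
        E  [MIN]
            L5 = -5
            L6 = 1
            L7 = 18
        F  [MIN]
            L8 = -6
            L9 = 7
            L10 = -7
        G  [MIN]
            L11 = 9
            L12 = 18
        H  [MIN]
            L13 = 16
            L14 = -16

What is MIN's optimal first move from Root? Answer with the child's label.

C (MIN): min(5, -3) = -3
D (MIN): min(2, -7) = -7
A (MAX): max(-3, -7) = -3
E (MIN): min(-5, 1, 18) = -5
F (MIN): min(-6, 7, -7) = -7
G (MIN): min(9, 18) = 9
H (MIN): min(16, -16) = -16
B (MAX): max(-5, -7, 9, -16) = 9
Root (MIN): min(-3, 9) = -3
MIN at Root wants the lowest of {A=-3, B=9}, so chooses A.

A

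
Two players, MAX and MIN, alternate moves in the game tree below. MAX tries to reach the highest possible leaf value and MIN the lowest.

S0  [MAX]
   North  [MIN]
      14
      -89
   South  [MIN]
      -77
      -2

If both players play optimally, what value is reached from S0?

-77

North (MIN): min(14, -89) = -89
South (MIN): min(-77, -2) = -77
S0 (MAX): max(-89, -77) = -77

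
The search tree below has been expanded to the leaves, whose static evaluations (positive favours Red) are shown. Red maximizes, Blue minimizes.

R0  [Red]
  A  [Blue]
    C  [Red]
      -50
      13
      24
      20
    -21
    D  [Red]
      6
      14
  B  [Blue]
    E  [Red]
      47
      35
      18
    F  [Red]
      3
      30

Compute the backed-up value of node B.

30

E (Red): max(47, 35, 18) = 47
F (Red): max(3, 30) = 30
B (Blue): min(47, 30) = 30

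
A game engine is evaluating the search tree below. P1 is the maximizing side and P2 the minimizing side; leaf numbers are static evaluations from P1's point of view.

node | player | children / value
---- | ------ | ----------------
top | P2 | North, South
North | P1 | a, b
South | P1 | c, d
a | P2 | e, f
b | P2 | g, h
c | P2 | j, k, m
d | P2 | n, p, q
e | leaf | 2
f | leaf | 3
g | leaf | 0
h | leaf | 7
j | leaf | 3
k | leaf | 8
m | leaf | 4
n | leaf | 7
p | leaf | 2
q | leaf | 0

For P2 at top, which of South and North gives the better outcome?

North

c (P2): min(3, 8, 4) = 3
d (P2): min(7, 2, 0) = 0
South (P1): max(3, 0) = 3
a (P2): min(2, 3) = 2
b (P2): min(0, 7) = 0
North (P1): max(2, 0) = 2
P2 prefers the lower value; South=3, North=2. North is better since 2 < 3.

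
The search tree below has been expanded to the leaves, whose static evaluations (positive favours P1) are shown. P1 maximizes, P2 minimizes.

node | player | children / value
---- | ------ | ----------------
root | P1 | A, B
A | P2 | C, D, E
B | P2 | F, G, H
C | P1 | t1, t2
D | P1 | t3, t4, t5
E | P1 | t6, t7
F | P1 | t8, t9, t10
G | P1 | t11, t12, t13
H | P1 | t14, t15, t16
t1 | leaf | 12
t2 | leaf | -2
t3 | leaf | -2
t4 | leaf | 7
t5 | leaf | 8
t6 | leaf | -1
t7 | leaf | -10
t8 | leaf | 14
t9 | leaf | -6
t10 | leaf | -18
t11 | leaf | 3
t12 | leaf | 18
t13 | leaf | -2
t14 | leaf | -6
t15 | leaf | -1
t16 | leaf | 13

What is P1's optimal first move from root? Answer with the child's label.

B

C (P1): max(12, -2) = 12
D (P1): max(-2, 7, 8) = 8
E (P1): max(-1, -10) = -1
A (P2): min(12, 8, -1) = -1
F (P1): max(14, -6, -18) = 14
G (P1): max(3, 18, -2) = 18
H (P1): max(-6, -1, 13) = 13
B (P2): min(14, 18, 13) = 13
root (P1): max(-1, 13) = 13
P1 at root wants the highest of {A=-1, B=13}, so chooses B.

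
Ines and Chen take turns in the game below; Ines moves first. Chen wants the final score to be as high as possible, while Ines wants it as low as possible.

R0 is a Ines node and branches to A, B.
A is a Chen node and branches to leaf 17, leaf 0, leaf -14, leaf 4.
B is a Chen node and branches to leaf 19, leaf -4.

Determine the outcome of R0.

17

A (Chen): max(17, 0, -14, 4) = 17
B (Chen): max(19, -4) = 19
R0 (Ines): min(17, 19) = 17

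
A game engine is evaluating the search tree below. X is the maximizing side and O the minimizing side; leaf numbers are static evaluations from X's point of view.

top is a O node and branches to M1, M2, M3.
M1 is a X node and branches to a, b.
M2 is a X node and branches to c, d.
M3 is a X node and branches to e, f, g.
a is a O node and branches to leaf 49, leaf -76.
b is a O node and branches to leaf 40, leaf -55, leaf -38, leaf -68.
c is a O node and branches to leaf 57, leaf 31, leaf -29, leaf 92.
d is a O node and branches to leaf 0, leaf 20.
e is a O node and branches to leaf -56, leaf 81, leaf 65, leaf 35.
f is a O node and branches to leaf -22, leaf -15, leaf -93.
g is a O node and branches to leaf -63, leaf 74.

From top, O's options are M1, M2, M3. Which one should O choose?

M1

a (O): min(49, -76) = -76
b (O): min(40, -55, -38, -68) = -68
M1 (X): max(-76, -68) = -68
c (O): min(57, 31, -29, 92) = -29
d (O): min(0, 20) = 0
M2 (X): max(-29, 0) = 0
e (O): min(-56, 81, 65, 35) = -56
f (O): min(-22, -15, -93) = -93
g (O): min(-63, 74) = -63
M3 (X): max(-56, -93, -63) = -56
top (O): min(-68, 0, -56) = -68
O at top wants the lowest of {M1=-68, M2=0, M3=-56}, so chooses M1.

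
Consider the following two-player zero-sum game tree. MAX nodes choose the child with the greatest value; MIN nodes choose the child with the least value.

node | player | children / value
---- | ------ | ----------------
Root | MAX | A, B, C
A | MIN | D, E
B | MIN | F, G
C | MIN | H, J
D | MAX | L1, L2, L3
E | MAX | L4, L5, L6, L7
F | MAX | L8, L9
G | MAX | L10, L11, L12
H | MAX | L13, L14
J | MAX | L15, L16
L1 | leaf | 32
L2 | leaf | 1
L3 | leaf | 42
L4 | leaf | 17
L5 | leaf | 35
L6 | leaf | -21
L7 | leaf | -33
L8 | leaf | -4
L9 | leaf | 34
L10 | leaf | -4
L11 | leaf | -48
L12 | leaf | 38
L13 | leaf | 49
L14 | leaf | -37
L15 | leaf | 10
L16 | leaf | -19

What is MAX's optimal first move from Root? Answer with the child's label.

D (MAX): max(32, 1, 42) = 42
E (MAX): max(17, 35, -21, -33) = 35
A (MIN): min(42, 35) = 35
F (MAX): max(-4, 34) = 34
G (MAX): max(-4, -48, 38) = 38
B (MIN): min(34, 38) = 34
H (MAX): max(49, -37) = 49
J (MAX): max(10, -19) = 10
C (MIN): min(49, 10) = 10
Root (MAX): max(35, 34, 10) = 35
MAX at Root wants the highest of {A=35, B=34, C=10}, so chooses A.

A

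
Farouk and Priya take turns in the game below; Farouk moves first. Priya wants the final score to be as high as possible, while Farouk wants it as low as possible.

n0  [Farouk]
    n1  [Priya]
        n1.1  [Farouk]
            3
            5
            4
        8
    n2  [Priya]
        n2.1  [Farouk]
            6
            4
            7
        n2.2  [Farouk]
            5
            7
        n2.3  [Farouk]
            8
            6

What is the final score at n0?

n1.1 (Farouk): min(3, 5, 4) = 3
n1 (Priya): max(3, 8) = 8
n2.1 (Farouk): min(6, 4, 7) = 4
n2.2 (Farouk): min(5, 7) = 5
n2.3 (Farouk): min(8, 6) = 6
n2 (Priya): max(4, 5, 6) = 6
n0 (Farouk): min(8, 6) = 6

6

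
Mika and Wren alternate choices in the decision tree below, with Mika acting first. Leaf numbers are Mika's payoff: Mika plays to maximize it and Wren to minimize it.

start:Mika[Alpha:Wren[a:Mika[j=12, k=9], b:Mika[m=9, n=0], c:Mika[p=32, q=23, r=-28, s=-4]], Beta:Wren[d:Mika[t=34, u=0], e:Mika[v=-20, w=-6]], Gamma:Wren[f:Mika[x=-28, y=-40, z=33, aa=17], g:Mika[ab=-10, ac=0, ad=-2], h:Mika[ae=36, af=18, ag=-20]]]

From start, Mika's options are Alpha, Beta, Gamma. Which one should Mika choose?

Alpha

a (Mika): max(12, 9) = 12
b (Mika): max(9, 0) = 9
c (Mika): max(32, 23, -28, -4) = 32
Alpha (Wren): min(12, 9, 32) = 9
d (Mika): max(34, 0) = 34
e (Mika): max(-20, -6) = -6
Beta (Wren): min(34, -6) = -6
f (Mika): max(-28, -40, 33, 17) = 33
g (Mika): max(-10, 0, -2) = 0
h (Mika): max(36, 18, -20) = 36
Gamma (Wren): min(33, 0, 36) = 0
start (Mika): max(9, -6, 0) = 9
Mika at start wants the highest of {Alpha=9, Beta=-6, Gamma=0}, so chooses Alpha.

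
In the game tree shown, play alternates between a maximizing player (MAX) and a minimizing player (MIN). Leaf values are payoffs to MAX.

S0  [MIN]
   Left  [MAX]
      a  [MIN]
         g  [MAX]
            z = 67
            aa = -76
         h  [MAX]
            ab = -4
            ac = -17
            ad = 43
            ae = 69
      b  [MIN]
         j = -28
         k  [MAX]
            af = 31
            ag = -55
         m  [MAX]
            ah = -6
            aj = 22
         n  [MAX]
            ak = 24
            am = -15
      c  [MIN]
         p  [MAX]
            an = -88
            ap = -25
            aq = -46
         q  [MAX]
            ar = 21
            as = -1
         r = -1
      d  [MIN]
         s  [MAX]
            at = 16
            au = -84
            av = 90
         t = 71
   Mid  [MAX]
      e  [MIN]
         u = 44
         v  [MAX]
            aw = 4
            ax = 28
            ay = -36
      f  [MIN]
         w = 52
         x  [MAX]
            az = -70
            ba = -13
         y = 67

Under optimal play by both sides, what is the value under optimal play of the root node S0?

g (MAX): max(67, -76) = 67
h (MAX): max(-4, -17, 43, 69) = 69
a (MIN): min(67, 69) = 67
k (MAX): max(31, -55) = 31
m (MAX): max(-6, 22) = 22
n (MAX): max(24, -15) = 24
b (MIN): min(-28, 31, 22, 24) = -28
p (MAX): max(-88, -25, -46) = -25
q (MAX): max(21, -1) = 21
c (MIN): min(-25, 21, -1) = -25
s (MAX): max(16, -84, 90) = 90
d (MIN): min(90, 71) = 71
Left (MAX): max(67, -28, -25, 71) = 71
v (MAX): max(4, 28, -36) = 28
e (MIN): min(44, 28) = 28
x (MAX): max(-70, -13) = -13
f (MIN): min(52, -13, 67) = -13
Mid (MAX): max(28, -13) = 28
S0 (MIN): min(71, 28) = 28

28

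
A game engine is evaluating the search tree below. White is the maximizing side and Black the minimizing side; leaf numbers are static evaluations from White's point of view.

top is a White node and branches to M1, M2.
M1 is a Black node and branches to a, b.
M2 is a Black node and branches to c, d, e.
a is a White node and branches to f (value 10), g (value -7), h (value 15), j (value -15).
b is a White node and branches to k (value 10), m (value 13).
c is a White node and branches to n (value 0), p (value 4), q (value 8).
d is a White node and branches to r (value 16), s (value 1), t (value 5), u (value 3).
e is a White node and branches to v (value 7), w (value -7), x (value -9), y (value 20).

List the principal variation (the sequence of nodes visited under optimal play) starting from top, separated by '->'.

a (White): max(10, -7, 15, -15) = 15
b (White): max(10, 13) = 13
M1 (Black): min(15, 13) = 13
c (White): max(0, 4, 8) = 8
d (White): max(16, 1, 5, 3) = 16
e (White): max(7, -7, -9, 20) = 20
M2 (Black): min(8, 16, 20) = 8
top (White): max(13, 8) = 13
At top, White picks M1 (highest: 13).
At M1, Black picks b (lowest: 13).
At b, White picks m (highest: 13).
Terminal value 13.

top -> M1 -> b -> m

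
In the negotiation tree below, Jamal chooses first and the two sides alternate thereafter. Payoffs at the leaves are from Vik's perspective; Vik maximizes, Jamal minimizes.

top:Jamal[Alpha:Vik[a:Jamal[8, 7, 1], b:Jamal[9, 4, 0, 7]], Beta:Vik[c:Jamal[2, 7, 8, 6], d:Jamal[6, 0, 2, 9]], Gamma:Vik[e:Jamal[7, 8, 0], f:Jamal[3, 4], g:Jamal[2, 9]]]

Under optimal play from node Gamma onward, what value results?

e (Jamal): min(7, 8, 0) = 0
f (Jamal): min(3, 4) = 3
g (Jamal): min(2, 9) = 2
Gamma (Vik): max(0, 3, 2) = 3

3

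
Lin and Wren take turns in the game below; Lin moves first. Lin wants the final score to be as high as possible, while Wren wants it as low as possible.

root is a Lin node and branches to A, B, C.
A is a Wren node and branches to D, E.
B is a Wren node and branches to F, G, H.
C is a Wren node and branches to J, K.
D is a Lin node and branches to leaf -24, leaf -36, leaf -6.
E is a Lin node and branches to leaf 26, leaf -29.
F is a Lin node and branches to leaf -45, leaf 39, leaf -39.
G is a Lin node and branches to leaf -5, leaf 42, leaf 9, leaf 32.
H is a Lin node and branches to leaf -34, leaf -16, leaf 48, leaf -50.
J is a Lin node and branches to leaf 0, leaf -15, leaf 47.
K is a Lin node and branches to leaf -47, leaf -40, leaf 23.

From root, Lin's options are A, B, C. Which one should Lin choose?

B

D (Lin): max(-24, -36, -6) = -6
E (Lin): max(26, -29) = 26
A (Wren): min(-6, 26) = -6
F (Lin): max(-45, 39, -39) = 39
G (Lin): max(-5, 42, 9, 32) = 42
H (Lin): max(-34, -16, 48, -50) = 48
B (Wren): min(39, 42, 48) = 39
J (Lin): max(0, -15, 47) = 47
K (Lin): max(-47, -40, 23) = 23
C (Wren): min(47, 23) = 23
root (Lin): max(-6, 39, 23) = 39
Lin at root wants the highest of {A=-6, B=39, C=23}, so chooses B.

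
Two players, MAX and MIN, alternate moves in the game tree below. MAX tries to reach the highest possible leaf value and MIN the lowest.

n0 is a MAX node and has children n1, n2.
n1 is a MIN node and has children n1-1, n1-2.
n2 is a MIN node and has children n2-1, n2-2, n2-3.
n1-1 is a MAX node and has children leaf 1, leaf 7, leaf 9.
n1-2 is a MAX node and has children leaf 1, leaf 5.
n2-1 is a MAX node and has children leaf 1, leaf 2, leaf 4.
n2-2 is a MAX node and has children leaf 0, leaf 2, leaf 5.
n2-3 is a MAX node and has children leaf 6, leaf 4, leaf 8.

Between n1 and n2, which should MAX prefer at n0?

n1

n1-1 (MAX): max(1, 7, 9) = 9
n1-2 (MAX): max(1, 5) = 5
n1 (MIN): min(9, 5) = 5
n2-1 (MAX): max(1, 2, 4) = 4
n2-2 (MAX): max(0, 2, 5) = 5
n2-3 (MAX): max(6, 4, 8) = 8
n2 (MIN): min(4, 5, 8) = 4
MAX prefers the higher value; n1=5, n2=4. n1 is better since 5 > 4.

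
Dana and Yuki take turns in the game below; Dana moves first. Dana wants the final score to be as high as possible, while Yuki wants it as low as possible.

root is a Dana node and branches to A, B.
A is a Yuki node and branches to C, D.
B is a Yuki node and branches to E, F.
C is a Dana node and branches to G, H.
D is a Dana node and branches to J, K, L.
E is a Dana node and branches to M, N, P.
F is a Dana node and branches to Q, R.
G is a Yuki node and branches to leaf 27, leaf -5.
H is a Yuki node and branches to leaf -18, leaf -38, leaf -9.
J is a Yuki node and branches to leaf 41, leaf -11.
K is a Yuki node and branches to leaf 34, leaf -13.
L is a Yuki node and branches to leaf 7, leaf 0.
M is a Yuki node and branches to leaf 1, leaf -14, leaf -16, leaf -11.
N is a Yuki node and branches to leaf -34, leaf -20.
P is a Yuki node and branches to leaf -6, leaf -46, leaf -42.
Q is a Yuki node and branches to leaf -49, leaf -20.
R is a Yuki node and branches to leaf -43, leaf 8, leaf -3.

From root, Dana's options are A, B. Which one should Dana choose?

A

G (Yuki): min(27, -5) = -5
H (Yuki): min(-18, -38, -9) = -38
C (Dana): max(-5, -38) = -5
J (Yuki): min(41, -11) = -11
K (Yuki): min(34, -13) = -13
L (Yuki): min(7, 0) = 0
D (Dana): max(-11, -13, 0) = 0
A (Yuki): min(-5, 0) = -5
M (Yuki): min(1, -14, -16, -11) = -16
N (Yuki): min(-34, -20) = -34
P (Yuki): min(-6, -46, -42) = -46
E (Dana): max(-16, -34, -46) = -16
Q (Yuki): min(-49, -20) = -49
R (Yuki): min(-43, 8, -3) = -43
F (Dana): max(-49, -43) = -43
B (Yuki): min(-16, -43) = -43
root (Dana): max(-5, -43) = -5
Dana at root wants the highest of {A=-5, B=-43}, so chooses A.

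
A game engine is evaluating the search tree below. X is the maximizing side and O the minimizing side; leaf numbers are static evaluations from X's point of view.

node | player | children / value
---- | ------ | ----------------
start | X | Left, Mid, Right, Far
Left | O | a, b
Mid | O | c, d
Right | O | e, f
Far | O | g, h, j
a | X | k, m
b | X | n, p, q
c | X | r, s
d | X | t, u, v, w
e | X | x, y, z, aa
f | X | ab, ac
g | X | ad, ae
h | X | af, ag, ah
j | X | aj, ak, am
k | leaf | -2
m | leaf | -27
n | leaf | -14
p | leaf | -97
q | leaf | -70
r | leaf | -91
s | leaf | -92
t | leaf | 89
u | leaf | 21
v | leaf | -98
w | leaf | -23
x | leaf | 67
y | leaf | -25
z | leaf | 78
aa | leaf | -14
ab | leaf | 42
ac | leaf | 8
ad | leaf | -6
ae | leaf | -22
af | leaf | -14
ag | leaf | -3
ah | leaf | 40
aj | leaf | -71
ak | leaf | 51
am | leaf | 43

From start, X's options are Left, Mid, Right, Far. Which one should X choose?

Right

a (X): max(-2, -27) = -2
b (X): max(-14, -97, -70) = -14
Left (O): min(-2, -14) = -14
c (X): max(-91, -92) = -91
d (X): max(89, 21, -98, -23) = 89
Mid (O): min(-91, 89) = -91
e (X): max(67, -25, 78, -14) = 78
f (X): max(42, 8) = 42
Right (O): min(78, 42) = 42
g (X): max(-6, -22) = -6
h (X): max(-14, -3, 40) = 40
j (X): max(-71, 51, 43) = 51
Far (O): min(-6, 40, 51) = -6
start (X): max(-14, -91, 42, -6) = 42
X at start wants the highest of {Left=-14, Mid=-91, Right=42, Far=-6}, so chooses Right.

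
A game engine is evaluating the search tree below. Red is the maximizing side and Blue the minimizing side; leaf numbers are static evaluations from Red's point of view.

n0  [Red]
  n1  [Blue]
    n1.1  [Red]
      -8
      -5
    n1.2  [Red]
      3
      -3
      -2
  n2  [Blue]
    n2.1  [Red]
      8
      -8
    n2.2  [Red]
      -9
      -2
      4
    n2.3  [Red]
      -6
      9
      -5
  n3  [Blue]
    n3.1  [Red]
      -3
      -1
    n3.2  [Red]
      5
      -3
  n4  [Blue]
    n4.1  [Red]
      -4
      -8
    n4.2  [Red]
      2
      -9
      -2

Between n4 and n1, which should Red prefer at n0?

n4.1 (Red): max(-4, -8) = -4
n4.2 (Red): max(2, -9, -2) = 2
n4 (Blue): min(-4, 2) = -4
n1.1 (Red): max(-8, -5) = -5
n1.2 (Red): max(3, -3, -2) = 3
n1 (Blue): min(-5, 3) = -5
Red prefers the higher value; n4=-4, n1=-5. n4 is better since -4 > -5.

n4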